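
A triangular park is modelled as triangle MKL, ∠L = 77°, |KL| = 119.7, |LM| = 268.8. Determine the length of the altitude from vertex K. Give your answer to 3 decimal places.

By the law of cosines, |MK|² = |KL|² + |LM|² − 2·|KL|·|LM|·cos L = 72106, so |MK| ≈ 268.53.
Area = ½·|KL|·|LM|·sin L ≈ 15675.
The altitude from K has length 2·area/|LM| ≈ 116.63.

116.632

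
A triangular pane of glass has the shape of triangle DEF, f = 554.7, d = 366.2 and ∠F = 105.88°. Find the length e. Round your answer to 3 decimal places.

Law of sines: sin D = d·sin F/f ≈ 0.63498.
Since f ≥ d, only the acute value applies: ∠D ≈ 39.42°.
Then ∠E = 180° − ∠F − ∠D ≈ 34.70°.
Law of sines gives e = f·sin E/sin F ≈ 328.32.

328.320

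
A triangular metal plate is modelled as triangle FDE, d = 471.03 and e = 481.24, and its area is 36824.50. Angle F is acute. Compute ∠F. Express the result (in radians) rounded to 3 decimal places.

From area = ½·d·e·sin F, we get sin F = 2·area/(d·e) ≈ 0.32491.
Taking the acute solution, ∠F ≈ 0.331 rad.

∠F ≈ 0.331 rad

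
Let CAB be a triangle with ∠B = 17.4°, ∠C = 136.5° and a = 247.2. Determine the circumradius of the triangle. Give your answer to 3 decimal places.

The third angle is ∠A = 180° − ∠B − ∠C = 26.10°.
Law of sines: c = a·sin C/sin A ≈ 386.78.
Law of sines: b = a·sin B/sin A ≈ 168.03.
Circumradius = a/(2 sin A) ≈ 280.95.

R ≈ 280.948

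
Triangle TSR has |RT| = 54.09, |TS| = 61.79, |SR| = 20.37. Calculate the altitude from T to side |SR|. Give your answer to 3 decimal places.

52.806

Semiperimeter s = (20.37 + 54.09 + 61.79)/2 = 68.125.
Heron's formula: area = √(68.125·47.755·14.035·6.335) ≈ 537.83.
The altitude from T has length 2·area/|SR| ≈ 52.806.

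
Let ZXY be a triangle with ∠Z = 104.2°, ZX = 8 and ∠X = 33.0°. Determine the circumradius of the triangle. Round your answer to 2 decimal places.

R ≈ 5.89

The third angle is ∠Y = 180° − ∠Z − ∠X = 42.80°.
Law of sines: XY = ZX·sin Z/sin Y ≈ 11.415.
Law of sines: YZ = ZX·sin X/sin Y ≈ 6.4128.
Circumradius = ZX/(2 sin Y) ≈ 5.8872.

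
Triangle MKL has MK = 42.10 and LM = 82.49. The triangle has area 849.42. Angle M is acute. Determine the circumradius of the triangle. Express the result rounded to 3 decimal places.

From area = ½·LM·MK·sin M, we get sin M = 2·area/(LM·MK) ≈ 0.48918.
Taking the acute solution, ∠M ≈ 29.29°.
Law of cosines then gives KL ≈ 50.191.
Circumradius = KL/(2 sin M) ≈ 51.301.

R ≈ 51.301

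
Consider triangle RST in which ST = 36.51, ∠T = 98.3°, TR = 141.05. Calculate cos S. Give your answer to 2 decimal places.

By the law of cosines, RS² = ST² + TR² − 2·ST·TR·cos T = 22715, so RS ≈ 150.71.
Law of cosines again: cos S = (RS² + ST² − TR²)/(2·RS·ST) ≈ 0.37735, so ∠S ≈ 67.83°.

0.38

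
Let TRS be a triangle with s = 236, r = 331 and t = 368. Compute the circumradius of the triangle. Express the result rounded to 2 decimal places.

By the law of cosines, cos T = (r² + s² − t²) / (2·r·s) ≈ 0.19095, so ∠T ≈ 78.99°.
Circumradius = t/(2 sin T) ≈ 187.45.

187.45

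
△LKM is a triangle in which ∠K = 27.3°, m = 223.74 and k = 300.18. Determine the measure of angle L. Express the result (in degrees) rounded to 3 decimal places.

∠L ≈ 132.710°

Law of sines: sin M = m·sin K/k ≈ 0.34186.
Since k ≥ m, only the acute value applies: ∠M ≈ 19.99°.
Then ∠L = 180° − ∠K − ∠M ≈ 132.71°.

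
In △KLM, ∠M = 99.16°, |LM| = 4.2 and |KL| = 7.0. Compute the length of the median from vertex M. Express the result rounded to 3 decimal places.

Law of sines: sin K = |LM|·sin M/|KL| ≈ 0.59235.
Since |KL| ≥ |LM|, only the acute value applies: ∠K ≈ 36.32°.
Then ∠L = 180° − ∠M − ∠K ≈ 44.52°.
Law of sines gives |MK| = |KL|·sin L/sin M ≈ 4.9712.
Median from M: ½√(2·|LM|² + 2·|MK|² − |KL|²) ≈ 2.9877.

m_M ≈ 2.988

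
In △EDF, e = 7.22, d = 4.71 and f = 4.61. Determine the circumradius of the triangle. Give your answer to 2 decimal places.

By the law of cosines, cos E = (d² + f² − e²) / (2·d·f) ≈ -0.20016, so ∠E ≈ 101.55°.
Circumradius = e/(2 sin E) ≈ 3.6846.

R ≈ 3.68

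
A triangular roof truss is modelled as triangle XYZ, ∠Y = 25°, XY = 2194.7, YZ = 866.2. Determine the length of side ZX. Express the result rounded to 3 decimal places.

By the law of cosines, ZX² = XY² + YZ² − 2·XY·YZ·cos Y = 2.1211e+06, so ZX ≈ 1456.4.

1456.413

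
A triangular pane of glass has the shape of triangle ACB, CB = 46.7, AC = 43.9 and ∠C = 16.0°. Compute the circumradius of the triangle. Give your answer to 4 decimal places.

By the law of cosines, BA² = AC² + CB² − 2·AC·CB·cos C = 166.68, so BA ≈ 12.91.
Area = ½·AC·CB·sin C ≈ 282.55.
Circumradius = BA/(2 sin C) ≈ 23.419.

R ≈ 23.4191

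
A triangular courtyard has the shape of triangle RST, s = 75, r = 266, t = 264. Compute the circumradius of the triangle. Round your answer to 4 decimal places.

By the law of cosines, cos R = (s² + t² − r²) / (2·s·t) ≈ 0.11528, so ∠R ≈ 83.38°.
Circumradius = r/(2 sin R) ≈ 133.89.

133.8926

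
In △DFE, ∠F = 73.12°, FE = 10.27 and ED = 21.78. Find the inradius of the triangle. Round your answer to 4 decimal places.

Law of sines: sin D = FE·sin F/ED ≈ 0.45122.
Since ED ≥ FE, only the acute value applies: ∠D ≈ 26.82°.
Then ∠E = 180° − ∠F − ∠D ≈ 80.06°.
Law of sines gives DF = ED·sin E/sin F ≈ 22.419.
Area = ½·ED·FE·sin E ≈ 110.16.
Semiperimeter s = (10.27+21.78+22.419)/2 = 27.234.
Inradius = area/s = 110.16/27.234 ≈ 4.0449.

r ≈ 4.0449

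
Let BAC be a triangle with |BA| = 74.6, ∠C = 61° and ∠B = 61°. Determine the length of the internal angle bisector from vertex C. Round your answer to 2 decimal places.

The third angle is ∠A = 180° − ∠C − ∠B = 58.00°.
Law of sines: |AC| = |BA|·sin B/sin C ≈ 74.6.
Law of sines: |CB| = |BA|·sin A/sin C ≈ 72.334.
The bisector from C has length 2·|AC|·|CB|·cos(∠C/2)/(|AC|+|CB|) ≈ 63.286.

t_C ≈ 63.29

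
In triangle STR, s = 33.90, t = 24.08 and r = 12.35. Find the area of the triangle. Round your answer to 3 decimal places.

Semiperimeter p = (33.9 + 24.08 + 12.35)/2 = 35.165.
Heron's formula: area = √(35.165·1.265·11.085·22.815) ≈ 106.07.

area ≈ 106.067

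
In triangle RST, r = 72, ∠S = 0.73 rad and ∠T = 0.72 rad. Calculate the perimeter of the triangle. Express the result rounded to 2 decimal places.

The third angle is ∠R = π − ∠S − ∠T = 1.692 rad.
Law of sines: s = r·sin S/sin R ≈ 48.367.
Law of sines: t = r·sin T/sin R ≈ 47.824.
Semiperimeter p = (72+48.367+47.824)/2 = 84.096.
Perimeter = 72 + 48.367 + 47.824 = 168.19.

perimeter ≈ 168.19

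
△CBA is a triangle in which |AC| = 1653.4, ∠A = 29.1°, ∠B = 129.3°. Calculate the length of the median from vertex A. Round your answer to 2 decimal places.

The third angle is ∠C = 180° − ∠B − ∠A = 21.60°.
Law of sines: |BA| = |AC|·sin C/sin B ≈ 786.54.
Law of sines: |CB| = |AC|·sin A/sin B ≈ 1039.1.
Median from A: ½√(2·|BA|² + 2·|AC|² − |CB|²) ≈ 1185.9.

m_A ≈ 1185.85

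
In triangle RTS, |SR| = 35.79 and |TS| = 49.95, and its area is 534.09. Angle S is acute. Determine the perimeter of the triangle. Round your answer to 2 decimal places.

From area = ½·|TS|·|SR|·sin S, we get sin S = 2·area/(|TS|·|SR|) ≈ 0.59751.
Taking the acute solution, ∠S ≈ 36.69°.
Law of cosines then gives |RT| ≈ 30.149.
Perimeter = 49.95 + 35.79 + 30.149 = 115.89.

perimeter ≈ 115.89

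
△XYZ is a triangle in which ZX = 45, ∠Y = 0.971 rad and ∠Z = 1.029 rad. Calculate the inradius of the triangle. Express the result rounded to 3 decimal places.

The third angle is ∠X = π − ∠Y − ∠Z = 1.142 rad.
Law of sines: YZ = ZX·sin X/sin Y ≈ 49.571.
Law of sines: XY = ZX·sin Z/sin Y ≈ 46.708.
Area = ½·ZX·YZ·sin Z ≈ 955.61.
Semiperimeter s = (49.571+45+46.708)/2 = 70.64.
Inradius = area/s = 955.61/70.64 ≈ 13.528.

13.528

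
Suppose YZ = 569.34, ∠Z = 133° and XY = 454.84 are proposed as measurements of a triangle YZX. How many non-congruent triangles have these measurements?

0

YZ·sin Z = 569.34·sin(133°) ≈ 416.4.
Since ∠Z is not acute, a triangle exists only if XY > YZ; here XY ≤ YZ, so there is no triangle.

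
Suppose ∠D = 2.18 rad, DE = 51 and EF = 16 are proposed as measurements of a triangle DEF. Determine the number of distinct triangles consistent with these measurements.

DE·sin D = 51·sin(2.18 rad) ≈ 41.83.
Since ∠D is not acute, a triangle exists only if EF > DE; here EF ≤ DE, so there is no triangle.

0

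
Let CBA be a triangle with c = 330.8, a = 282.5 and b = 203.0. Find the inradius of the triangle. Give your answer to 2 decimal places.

Semiperimeter s = (330.8 + 203 + 282.5)/2 = 408.15.
Heron's formula: area = √(408.15·77.35·205.15·125.65) ≈ 28527.
Inradius = area/s = 28527/408.15 ≈ 69.894.

r ≈ 69.89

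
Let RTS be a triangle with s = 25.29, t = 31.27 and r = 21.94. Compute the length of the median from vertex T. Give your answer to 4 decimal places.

17.7770

Median from T: ½√(2·s² + 2·r² − t²) ≈ 17.777.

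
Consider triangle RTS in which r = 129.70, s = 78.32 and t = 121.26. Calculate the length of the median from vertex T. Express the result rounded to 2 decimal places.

Median from T: ½√(2·s² + 2·r² − t²) ≈ 88.329.

88.33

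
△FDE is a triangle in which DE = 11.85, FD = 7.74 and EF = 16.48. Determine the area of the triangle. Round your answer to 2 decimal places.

Semiperimeter s = (11.85 + 16.48 + 7.74)/2 = 18.035.
Heron's formula: area = √(18.035·6.185·1.555·10.295) ≈ 42.258.

area ≈ 42.26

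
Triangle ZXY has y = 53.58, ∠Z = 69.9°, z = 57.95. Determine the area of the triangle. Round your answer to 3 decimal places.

area ≈ 1186.494

Law of sines: sin Y = y·sin Z/z ≈ 0.86828.
Since z ≥ y, only the acute value applies: ∠Y ≈ 60.26°.
Then ∠X = 180° − ∠Z − ∠Y ≈ 49.84°.
Law of sines gives x = z·sin X/sin Z ≈ 47.161.
Area = ½·z·y·sin X ≈ 1186.5.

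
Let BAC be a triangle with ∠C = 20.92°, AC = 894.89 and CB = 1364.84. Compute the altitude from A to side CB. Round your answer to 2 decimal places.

h_A ≈ 319.53

By the law of cosines, BA² = AC² + CB² − 2·AC·CB·cos C = 3.8188e+05, so BA ≈ 617.96.
Area = ½·AC·CB·sin C ≈ 2.1806e+05.
The altitude from A has length 2·area/CB ≈ 319.53.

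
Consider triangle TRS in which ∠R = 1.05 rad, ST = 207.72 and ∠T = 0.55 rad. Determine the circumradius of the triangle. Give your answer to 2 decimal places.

The third angle is ∠S = π − ∠T − ∠R = 1.542 rad.
Law of sines: RS = ST·sin T/sin R ≈ 125.17.
Law of sines: TR = ST·sin S/sin R ≈ 239.37.
Circumradius = ST/(2 sin R) ≈ 119.73.

119.73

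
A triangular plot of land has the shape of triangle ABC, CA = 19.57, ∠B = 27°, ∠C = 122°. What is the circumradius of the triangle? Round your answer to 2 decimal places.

R ≈ 21.55

The third angle is ∠A = 180° − ∠B − ∠C = 31.00°.
Law of sines: BC = CA·sin A/sin B ≈ 22.202.
Law of sines: AB = CA·sin C/sin B ≈ 36.556.
Circumradius = CA/(2 sin B) ≈ 21.553.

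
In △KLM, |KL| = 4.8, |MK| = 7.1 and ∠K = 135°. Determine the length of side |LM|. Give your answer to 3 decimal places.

By the law of cosines, |LM|² = |MK|² + |KL|² − 2·|MK|·|KL|·cos K = 121.65, so |LM| ≈ 11.029.

11.029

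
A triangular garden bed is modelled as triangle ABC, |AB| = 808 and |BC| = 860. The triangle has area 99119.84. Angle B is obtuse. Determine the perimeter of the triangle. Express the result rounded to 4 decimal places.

From area = ½·|AB|·|BC|·sin B, we get sin B = 2·area/(|AB|·|BC|) ≈ 0.28529.
Taking the obtuse solution, ∠B ≈ 2.852 rad.
Law of cosines then gives |CA| ≈ 1650.6.
Perimeter = 860 + 1650.6 + 808 = 3318.6.

3318.5965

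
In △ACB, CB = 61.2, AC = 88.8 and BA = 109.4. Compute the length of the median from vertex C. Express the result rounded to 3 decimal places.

Median from C: ½√(2·AC² + 2·CB² − BA²) ≈ 53.135.

53.135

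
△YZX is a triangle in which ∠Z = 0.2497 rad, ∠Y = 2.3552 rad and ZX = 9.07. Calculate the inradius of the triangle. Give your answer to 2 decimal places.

r ≈ 0.78

The third angle is ∠X = π − ∠Y − ∠Z = 0.5367 rad.
Law of sines: XY = ZX·sin Z/sin Y ≈ 3.1666.
Law of sines: YZ = ZX·sin X/sin Y ≈ 6.5518.
Area = ½·ZX·XY·sin X ≈ 7.3424.
Semiperimeter s = (9.07+3.1666+6.5518)/2 = 9.3942.
Inradius = area/s = 7.3424/9.3942 ≈ 0.78159.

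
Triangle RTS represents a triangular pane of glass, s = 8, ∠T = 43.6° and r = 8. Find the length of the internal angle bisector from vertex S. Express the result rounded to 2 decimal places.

By the law of cosines, t² = s² + r² − 2·s·r·cos T = 35.306, so t ≈ 5.9419.
Law of cosines again: cos S = (r² + t² − s²)/(2·r·t) ≈ 0.37137, so ∠S ≈ 68.20°.
The bisector from S has length 2·r·t·cos(∠S/2)/(r+t) ≈ 5.6466.

t_S ≈ 5.65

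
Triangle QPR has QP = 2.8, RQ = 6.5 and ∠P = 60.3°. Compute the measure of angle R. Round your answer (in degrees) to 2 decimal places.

21.97

Law of sines: sin R = QP·sin P/RQ ≈ 0.37418.
Since RQ ≥ QP, only the acute value applies: ∠R ≈ 21.97°.
Then ∠Q = 180° − ∠P − ∠R ≈ 97.73°.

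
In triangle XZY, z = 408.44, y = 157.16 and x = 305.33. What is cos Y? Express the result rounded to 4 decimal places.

By the law of cosines, cos Y = (x² + z² − y²) / (2·x·z) ≈ 0.94360, so ∠Y ≈ 19.34°.

0.9436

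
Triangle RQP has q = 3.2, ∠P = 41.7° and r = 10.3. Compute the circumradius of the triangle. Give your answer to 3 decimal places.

6.157

By the law of cosines, p² = r² + q² − 2·r·q·cos P = 67.112, so p ≈ 8.1922.
Area = ½·r·q·sin P ≈ 10.963.
Circumradius = p/(2 sin P) ≈ 6.1574.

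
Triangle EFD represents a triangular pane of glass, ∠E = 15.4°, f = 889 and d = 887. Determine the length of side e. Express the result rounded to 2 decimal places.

237.97

By the law of cosines, e² = f² + d² − 2·f·d·cos E = 56629, so e ≈ 237.97.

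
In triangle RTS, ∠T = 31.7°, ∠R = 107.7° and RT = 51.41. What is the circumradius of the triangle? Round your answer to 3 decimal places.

39.499

The third angle is ∠S = 180° − ∠R − ∠T = 40.60°.
Law of sines: TS = RT·sin R/sin S ≈ 75.259.
Law of sines: SR = RT·sin T/sin S ≈ 41.511.
Circumradius = RT/(2 sin S) ≈ 39.499.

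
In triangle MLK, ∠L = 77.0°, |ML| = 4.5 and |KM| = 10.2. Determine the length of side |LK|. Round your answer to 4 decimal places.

Law of sines: sin K = |ML|·sin L/|KM| ≈ 0.42987.
Since |KM| ≥ |ML|, only the acute value applies: ∠K ≈ 25.46°.
Then ∠M = 180° − ∠L − ∠K ≈ 77.54°.
Law of sines gives |LK| = |KM|·sin M/sin L ≈ 10.222.

10.2218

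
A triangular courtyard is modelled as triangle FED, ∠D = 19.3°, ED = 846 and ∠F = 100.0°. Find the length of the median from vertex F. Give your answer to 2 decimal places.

376.82

The third angle is ∠E = 180° − ∠D − ∠F = 60.70°.
Law of sines: DF = ED·sin E/sin F ≈ 749.15.
Law of sines: FE = ED·sin D/sin F ≈ 283.93.
Median from F: ½√(2·DF² + 2·FE² − ED²) ≈ 376.82.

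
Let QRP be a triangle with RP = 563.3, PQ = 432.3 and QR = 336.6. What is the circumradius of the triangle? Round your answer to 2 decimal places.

By the law of cosines, cos Q = (PQ² + QR² − RP²) / (2·PQ·QR) ≈ -0.05884, so ∠Q ≈ 93.37°.
Circumradius = RP/(2 sin Q) ≈ 282.14.

282.14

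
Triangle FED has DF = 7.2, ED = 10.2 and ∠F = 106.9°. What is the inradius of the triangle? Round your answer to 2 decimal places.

Law of sines: sin E = DF·sin F/ED ≈ 0.67540.
Since ED ≥ DF, only the acute value applies: ∠E ≈ 42.49°.
Then ∠D = 180° − ∠F − ∠E ≈ 30.61°.
Law of sines gives FE = ED·sin D/sin F ≈ 5.429.
Area = ½·ED·DF·sin D ≈ 18.7.
Semiperimeter s = (10.2+7.2+5.429)/2 = 11.414.
Inradius = area/s = 18.7/11.414 ≈ 1.6383.

1.64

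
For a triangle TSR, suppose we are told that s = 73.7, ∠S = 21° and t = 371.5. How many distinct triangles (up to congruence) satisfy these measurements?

0

t·sin S = 371.5·sin(21°) ≈ 133.1.
Since s = 73.7 < 133.1 = t sin S, no triangle exists.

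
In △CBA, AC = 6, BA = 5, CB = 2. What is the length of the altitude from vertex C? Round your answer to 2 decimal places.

h_C ≈ 1.87

Semiperimeter s = (5 + 6 + 2)/2 = 6.5.
Heron's formula: area = √(6.5·1.5·0.5·4.5) ≈ 4.6837.
The altitude from C has length 2·area/BA ≈ 1.8735.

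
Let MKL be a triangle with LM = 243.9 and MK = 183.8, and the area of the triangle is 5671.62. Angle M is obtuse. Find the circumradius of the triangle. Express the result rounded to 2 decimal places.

From area = ½·LM·MK·sin M, we get sin M = 2·area/(LM·MK) ≈ 0.25303.
Taking the obtuse solution, ∠M ≈ 165.34°.
Law of cosines then gives KL ≈ 424.28.
Circumradius = KL/(2 sin M) ≈ 838.37.

838.37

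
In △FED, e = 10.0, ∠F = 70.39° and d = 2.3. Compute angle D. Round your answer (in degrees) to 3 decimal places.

∠D ≈ 13.213°

By the law of cosines, f² = e² + d² − 2·e·d·cos F = 89.852, so f ≈ 9.479.
Law of cosines again: cos D = (f² + e² − d²)/(2·f·e) ≈ 0.97353, so ∠D ≈ 13.21°.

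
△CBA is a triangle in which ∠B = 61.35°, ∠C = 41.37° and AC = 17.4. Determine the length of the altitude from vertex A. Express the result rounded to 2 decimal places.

h_A ≈ 11.50

The third angle is ∠A = 180° − ∠C − ∠B = 77.28°.
Law of sines: BA = AC·sin C/sin B ≈ 13.104.
Law of sines: CB = AC·sin A/sin B ≈ 19.341.
Area = ½·AC·BA·sin A ≈ 111.21.
The altitude from A has length 2·area/CB ≈ 11.5.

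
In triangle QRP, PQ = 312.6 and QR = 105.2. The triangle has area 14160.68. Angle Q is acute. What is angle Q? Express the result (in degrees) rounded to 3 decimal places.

From area = ½·PQ·QR·sin Q, we get sin Q = 2·area/(PQ·QR) ≈ 0.86121.
Taking the acute solution, ∠Q ≈ 59.45°.

∠Q ≈ 59.453°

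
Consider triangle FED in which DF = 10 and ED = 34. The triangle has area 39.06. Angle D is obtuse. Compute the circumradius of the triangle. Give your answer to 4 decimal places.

R ≈ 95.2992

From area = ½·ED·DF·sin D, we get sin D = 2·area/(ED·DF) ≈ 0.22976.
Taking the obtuse solution, ∠D ≈ 166.72°.
Law of cosines then gives FE ≈ 43.793.
Circumradius = FE/(2 sin D) ≈ 95.299.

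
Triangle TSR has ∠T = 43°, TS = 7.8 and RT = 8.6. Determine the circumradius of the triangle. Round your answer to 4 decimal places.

By the law of cosines, SR² = RT² + TS² − 2·RT·TS·cos T = 36.682, so SR ≈ 6.0565.
Area = ½·RT·TS·sin T ≈ 22.874.
Circumradius = SR/(2 sin T) ≈ 4.4403.

4.4403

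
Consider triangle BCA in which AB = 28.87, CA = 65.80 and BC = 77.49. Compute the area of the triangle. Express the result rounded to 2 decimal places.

Semiperimeter s = (65.8 + 28.87 + 77.49)/2 = 86.08.
Heron's formula: area = √(86.08·20.28·57.21·8.59) ≈ 926.23.

926.23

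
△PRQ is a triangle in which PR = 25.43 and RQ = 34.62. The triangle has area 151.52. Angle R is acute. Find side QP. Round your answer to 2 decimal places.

From area = ½·PR·RQ·sin R, we get sin R = 2·area/(PR·RQ) ≈ 0.34421.
Taking the acute solution, ∠R ≈ 20.13°.
Law of cosines then gives QP ≈ 13.858.

13.86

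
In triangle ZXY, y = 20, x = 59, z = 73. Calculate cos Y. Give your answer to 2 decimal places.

By the law of cosines, cos Y = (z² + x² − y²) / (2·z·x) ≈ 0.97632, so ∠Y ≈ 0.218 rad.

0.98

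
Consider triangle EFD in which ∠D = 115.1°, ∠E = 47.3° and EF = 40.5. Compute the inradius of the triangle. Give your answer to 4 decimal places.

r ≈ 4.6322

The third angle is ∠F = 180° − ∠D − ∠E = 17.60°.
Law of sines: FD = EF·sin E/sin D ≈ 32.868.
Law of sines: DE = EF·sin F/sin D ≈ 13.523.
Area = ½·EF·FD·sin F ≈ 201.25.
Semiperimeter s = (32.868+13.523+40.5)/2 = 43.445.
Inradius = area/s = 201.25/43.445 ≈ 4.6322.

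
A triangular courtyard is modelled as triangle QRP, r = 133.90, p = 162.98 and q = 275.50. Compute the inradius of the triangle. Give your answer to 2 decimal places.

Semiperimeter s = (275.5 + 133.9 + 162.98)/2 = 286.19.
Heron's formula: area = √(286.19·10.69·152.29·123.21) ≈ 7576.6.
Inradius = area/s = 7576.6/286.19 ≈ 26.474.

26.47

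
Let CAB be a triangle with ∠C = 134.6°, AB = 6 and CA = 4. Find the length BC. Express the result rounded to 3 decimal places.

Law of sines: sin B = CA·sin C/AB ≈ 0.47468.
Since AB ≥ CA, only the acute value applies: ∠B ≈ 28.34°.
Then ∠A = 180° − ∠C − ∠B ≈ 17.06°.
Law of sines gives BC = AB·sin A/sin C ≈ 2.4723.

2.472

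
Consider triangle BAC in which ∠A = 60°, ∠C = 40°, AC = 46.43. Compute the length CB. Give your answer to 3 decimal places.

40.830

The third angle is ∠B = 180° − ∠A − ∠C = 80.00°.
Law of sines: CB = AC·sin A/sin B ≈ 40.83.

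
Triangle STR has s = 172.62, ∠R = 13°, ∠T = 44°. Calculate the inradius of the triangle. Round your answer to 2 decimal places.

15.34

The third angle is ∠S = 180° − ∠T − ∠R = 123.00°.
Law of sines: t = s·sin T/sin S ≈ 142.98.
Law of sines: r = s·sin R/sin S ≈ 46.301.
Area = ½·s·t·sin R ≈ 2776.
Semiperimeter p = (172.62+142.98+46.301)/2 = 180.95.
Inradius = area/p = 2776/180.95 ≈ 15.341.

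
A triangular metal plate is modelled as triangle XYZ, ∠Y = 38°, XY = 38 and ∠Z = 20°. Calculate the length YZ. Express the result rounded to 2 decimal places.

The third angle is ∠X = 180° − ∠Y − ∠Z = 122.00°.
Law of sines: YZ = XY·sin X/sin Z ≈ 94.222.

94.22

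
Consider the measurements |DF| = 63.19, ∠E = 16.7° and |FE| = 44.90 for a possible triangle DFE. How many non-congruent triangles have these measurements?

|FE|·sin E = 44.90·sin(16.7°) ≈ 12.9.
Since |DF| ≥ |FE|, exactly one triangle exists.

1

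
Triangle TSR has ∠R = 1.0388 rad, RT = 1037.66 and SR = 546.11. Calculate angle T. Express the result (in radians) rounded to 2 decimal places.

By the law of cosines, TS² = SR² + RT² − 2·SR·RT·cos R = 8.0008e+05, so TS ≈ 894.47.
Law of cosines again: cos T = (RT² + TS² − SR²)/(2·RT·TS) ≈ 0.85038, so ∠T ≈ 0.5541 rad.

0.55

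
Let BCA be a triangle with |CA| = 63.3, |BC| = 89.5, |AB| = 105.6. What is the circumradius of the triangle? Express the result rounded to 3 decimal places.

R ≈ 52.955

By the law of cosines, cos B = (|AB|² + |BC|² − |CA|²) / (2·|AB|·|BC|) ≈ 0.80174, so ∠B ≈ 36.70°.
Circumradius = |CA|/(2 sin B) ≈ 52.955.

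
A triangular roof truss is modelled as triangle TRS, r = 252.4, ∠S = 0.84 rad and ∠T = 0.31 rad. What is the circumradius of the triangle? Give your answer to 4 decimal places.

138.2614

The third angle is ∠R = π − ∠S − ∠T = 1.992 rad.
Law of sines: t = r·sin T/sin R ≈ 84.356.
Law of sines: s = r·sin S/sin R ≈ 205.91.
Circumradius = r/(2 sin R) ≈ 138.26.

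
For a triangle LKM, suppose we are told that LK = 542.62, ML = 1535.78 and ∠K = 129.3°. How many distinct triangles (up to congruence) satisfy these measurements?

1

LK·sin K = 542.62·sin(129.3°) ≈ 419.9.
Since ∠K is not acute, a triangle exists only if ML > LK; here ML > LK, so there is exactly one triangle.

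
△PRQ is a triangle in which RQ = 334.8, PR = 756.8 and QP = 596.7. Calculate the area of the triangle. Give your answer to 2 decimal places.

96403.58

Semiperimeter s = (334.8 + 596.7 + 756.8)/2 = 844.15.
Heron's formula: area = √(844.15·509.35·247.45·87.35) ≈ 96404.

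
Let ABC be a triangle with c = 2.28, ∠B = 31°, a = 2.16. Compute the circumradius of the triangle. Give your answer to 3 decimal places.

1.157

By the law of cosines, b² = c² + a² − 2·c·a·cos B = 1.4212, so b ≈ 1.1922.
Area = ½·c·a·sin B ≈ 1.2682.
Circumradius = b/(2 sin B) ≈ 1.1574.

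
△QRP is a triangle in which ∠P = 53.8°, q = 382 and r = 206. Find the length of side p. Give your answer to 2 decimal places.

308.88

By the law of cosines, p² = q² + r² − 2·q·r·cos P = 95408, so p ≈ 308.88.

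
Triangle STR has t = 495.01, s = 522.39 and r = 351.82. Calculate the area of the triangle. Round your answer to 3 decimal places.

Semiperimeter p = (522.39 + 495.01 + 351.82)/2 = 684.61.
Heron's formula: area = √(684.61·162.22·189.6·332.79) ≈ 83710.

83710.150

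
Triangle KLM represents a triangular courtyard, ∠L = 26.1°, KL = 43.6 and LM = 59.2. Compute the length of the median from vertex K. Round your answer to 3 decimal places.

By the law of cosines, MK² = KL² + LM² − 2·KL·LM·cos L = 769.77, so MK ≈ 27.745.
Median from K: ½√(2·MK² + 2·KL² − LM²) ≈ 21.429.

21.429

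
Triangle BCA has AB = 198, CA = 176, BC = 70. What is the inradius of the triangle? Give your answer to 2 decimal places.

Semiperimeter s = (176 + 198 + 70)/2 = 222.
Heron's formula: area = √(222·46·24·152) ≈ 6103.6.
Inradius = area/s = 6103.6/222 ≈ 27.493.

r ≈ 27.49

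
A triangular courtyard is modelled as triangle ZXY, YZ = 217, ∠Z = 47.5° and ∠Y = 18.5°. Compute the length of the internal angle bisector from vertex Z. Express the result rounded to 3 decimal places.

The third angle is ∠X = 180° − ∠Y − ∠Z = 114.00°.
Law of sines: XY = YZ·sin Z/sin X ≈ 175.13.
Law of sines: ZX = YZ·sin Y/sin X ≈ 75.371.
The bisector from Z has length 2·YZ·ZX·cos(∠Z/2)/(YZ+ZX) ≈ 102.41.

t_Z ≈ 102.407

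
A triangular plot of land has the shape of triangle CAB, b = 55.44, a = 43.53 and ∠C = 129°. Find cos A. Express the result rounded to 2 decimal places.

By the law of cosines, c² = a² + b² − 2·a·b·cos C = 8005.9, so c ≈ 89.476.
Law of cosines again: cos A = (b² + c² − a²)/(2·b·c) ≈ 0.92577, so ∠A ≈ 22.21°.

0.93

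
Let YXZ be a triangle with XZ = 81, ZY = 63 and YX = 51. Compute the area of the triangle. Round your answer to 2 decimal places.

Semiperimeter s = (81 + 63 + 51)/2 = 97.5.
Heron's formula: area = √(97.5·16.5·34.5·46.5) ≈ 1606.5.

area ≈ 1606.50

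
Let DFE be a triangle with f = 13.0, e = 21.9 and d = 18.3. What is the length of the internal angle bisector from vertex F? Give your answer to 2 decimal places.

18.94

By the law of cosines, cos F = (e² + d² − f²) / (2·e·d) ≈ 0.80532, so ∠F ≈ 36.36°.
The bisector from F has length 2·e·d·cos(∠F/2)/(e+d) ≈ 18.944.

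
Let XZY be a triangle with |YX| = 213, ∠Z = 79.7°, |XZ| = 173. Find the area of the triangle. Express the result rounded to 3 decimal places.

Law of sines: sin Y = |XZ|·sin Z/|YX| ≈ 0.79912.
Since |YX| ≥ |XZ|, only the acute value applies: ∠Y ≈ 53.05°.
Then ∠X = 180° − ∠Z − ∠Y ≈ 47.25°.
Law of sines gives |ZY| = |YX|·sin X/sin Z ≈ 158.98.
Area = ½·|YX|·|XZ|·sin X ≈ 13530.

area ≈ 13530.409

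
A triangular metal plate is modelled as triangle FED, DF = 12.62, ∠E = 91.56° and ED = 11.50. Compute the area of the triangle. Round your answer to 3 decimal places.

area ≈ 28.129

Law of sines: sin F = ED·sin E/DF ≈ 0.91091.
Since DF ≥ ED, only the acute value applies: ∠F ≈ 65.63°.
Then ∠D = 180° − ∠E − ∠F ≈ 22.81°.
Law of sines gives FE = DF·sin D/sin E ≈ 4.8939.
Area = ½·DF·ED·sin D ≈ 28.129.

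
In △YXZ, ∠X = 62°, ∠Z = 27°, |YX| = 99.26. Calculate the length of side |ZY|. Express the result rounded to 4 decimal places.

193.0467

The third angle is ∠Y = 180° − ∠X − ∠Z = 91.00°.
Law of sines: |ZY| = |YX|·sin X/sin Z ≈ 193.05.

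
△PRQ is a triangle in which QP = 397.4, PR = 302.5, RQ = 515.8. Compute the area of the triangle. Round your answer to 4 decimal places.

Semiperimeter s = (515.8 + 397.4 + 302.5)/2 = 607.85.
Heron's formula: area = √(607.85·92.05·210.45·305.35) ≈ 59963.

59963.0250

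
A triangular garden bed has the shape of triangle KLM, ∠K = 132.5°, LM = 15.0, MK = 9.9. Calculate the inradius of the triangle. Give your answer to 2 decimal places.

1.50

Law of sines: sin L = MK·sin K/LM ≈ 0.48660.
Since LM ≥ MK, only the acute value applies: ∠L ≈ 29.12°.
Then ∠M = 180° − ∠K − ∠L ≈ 18.38°.
Law of sines gives KL = LM·sin M/sin K ≈ 6.416.
Area = ½·LM·MK·sin M ≈ 23.415.
Semiperimeter s = (15+9.9+6.416)/2 = 15.658.
Inradius = area/s = 23.415/15.658 ≈ 1.4954.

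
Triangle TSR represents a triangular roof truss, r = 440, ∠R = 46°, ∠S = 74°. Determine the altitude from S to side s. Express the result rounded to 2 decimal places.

The third angle is ∠T = 180° − ∠S − ∠R = 60.00°.
Law of sines: t = r·sin T/sin R ≈ 529.72.
Law of sines: s = r·sin S/sin R ≈ 587.98.
Area = ½·r·t·sin S ≈ 1.1202e+05.
The altitude from S has length 2·area/s ≈ 381.05.

h_S ≈ 381.05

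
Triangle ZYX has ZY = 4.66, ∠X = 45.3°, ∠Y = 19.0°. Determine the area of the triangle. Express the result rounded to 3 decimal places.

4.481

The third angle is ∠Z = 180° − ∠Y − ∠X = 115.70°.
Law of sines: YX = ZY·sin Z/sin X ≈ 5.9075.
Law of sines: XZ = ZY·sin Y/sin X ≈ 2.1344.
Area = ½·ZY·YX·sin Y ≈ 4.4812.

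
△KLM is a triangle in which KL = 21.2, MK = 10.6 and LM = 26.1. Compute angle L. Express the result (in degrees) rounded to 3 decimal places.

By the law of cosines, cos L = (KL² + LM² − MK²) / (2·KL·LM) ≈ 0.92016, so ∠L ≈ 23.05°.

∠L ≈ 23.050°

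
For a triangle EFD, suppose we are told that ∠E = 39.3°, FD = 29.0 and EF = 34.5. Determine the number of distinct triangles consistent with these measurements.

2

EF·sin E = 34.5·sin(39.3°) ≈ 21.85.
Since EF sin E < FD < EF (21.85 < 29.0 < 34.5), two triangles exist.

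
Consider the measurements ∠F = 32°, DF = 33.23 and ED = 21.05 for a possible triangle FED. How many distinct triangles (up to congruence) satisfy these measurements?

DF·sin F = 33.23·sin(32°) ≈ 17.61.
Since DF sin F < ED < DF (17.61 < 21.05 < 33.23), two triangles exist.

2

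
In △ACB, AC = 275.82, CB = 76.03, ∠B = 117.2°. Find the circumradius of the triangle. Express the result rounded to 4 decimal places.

Law of sines: sin A = CB·sin B/AC ≈ 0.24517.
Since AC ≥ CB, only the acute value applies: ∠A ≈ 14.19°.
Then ∠C = 180° − ∠B − ∠A ≈ 48.61°.
Law of sines gives BA = AC·sin C/sin B ≈ 232.65.
Circumradius = AC/(2 sin B) ≈ 155.06.

R ≈ 155.0567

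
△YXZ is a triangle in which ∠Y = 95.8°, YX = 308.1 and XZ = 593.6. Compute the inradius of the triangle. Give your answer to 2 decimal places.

Law of sines: sin Z = YX·sin Y/XZ ≈ 0.51638.
Since XZ ≥ YX, only the acute value applies: ∠Z ≈ 31.09°.
Then ∠X = 180° − ∠Y − ∠Z ≈ 53.11°.
Law of sines gives ZY = XZ·sin X/sin Y ≈ 477.2.
Area = ½·XZ·YX·sin X ≈ 73136.
Semiperimeter s = (593.6+477.2+308.1)/2 = 689.45.
Inradius = area/s = 73136/689.45 ≈ 106.08.

r ≈ 106.08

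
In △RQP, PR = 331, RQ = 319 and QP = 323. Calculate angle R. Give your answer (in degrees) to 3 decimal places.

∠R ≈ 59.559°

By the law of cosines, cos R = (PR² + RQ² − QP²) / (2·PR·RQ) ≈ 0.50665, so ∠R ≈ 59.56°.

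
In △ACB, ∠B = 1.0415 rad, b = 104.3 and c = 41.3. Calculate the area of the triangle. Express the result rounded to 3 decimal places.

Law of sines: sin C = c·sin B/b ≈ 0.34179.
Since b ≥ c, only the acute value applies: ∠C ≈ 0.3488 rad.
Then ∠A = π − ∠B − ∠C ≈ 1.7513 rad.
Law of sines gives a = b·sin A/sin B ≈ 118.87.
Area = ½·b·c·sin A ≈ 2118.8.

area ≈ 2118.814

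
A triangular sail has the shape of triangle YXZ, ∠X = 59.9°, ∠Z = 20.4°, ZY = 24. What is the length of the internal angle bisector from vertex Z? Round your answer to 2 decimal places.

25.16

The third angle is ∠Y = 180° − ∠X − ∠Z = 99.70°.
Law of sines: XZ = ZY·sin Y/sin X ≈ 27.344.
Law of sines: YX = ZY·sin Z/sin X ≈ 9.6697.
The bisector from Z has length 2·XZ·ZY·cos(∠Z/2)/(XZ+ZY) ≈ 25.159.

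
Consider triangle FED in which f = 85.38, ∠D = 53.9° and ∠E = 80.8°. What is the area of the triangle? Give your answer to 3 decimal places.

The third angle is ∠F = 180° − ∠E − ∠D = 45.30°.
Law of sines: e = f·sin E/sin F ≈ 118.57.
Law of sines: d = f·sin D/sin F ≈ 97.054.
Area = ½·f·e·sin D ≈ 4090.

area ≈ 4089.952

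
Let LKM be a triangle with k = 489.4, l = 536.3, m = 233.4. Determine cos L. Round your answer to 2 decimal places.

cos L ≈ 0.03

By the law of cosines, cos L = (k² + m² − l²) / (2·k·m) ≈ 0.02788, so ∠L ≈ 1.5429 rad.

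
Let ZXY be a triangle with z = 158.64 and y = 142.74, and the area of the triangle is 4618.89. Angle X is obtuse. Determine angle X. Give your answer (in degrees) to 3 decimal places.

From area = ½·y·z·sin X, we get sin X = 2·area/(y·z) ≈ 0.40795.
Taking the obtuse solution, ∠X ≈ 155.92°.

∠X ≈ 155.924°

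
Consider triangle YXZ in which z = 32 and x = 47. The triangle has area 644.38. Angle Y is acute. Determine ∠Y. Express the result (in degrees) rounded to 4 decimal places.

58.9690

From area = ½·x·z·sin Y, we get sin Y = 2·area/(x·z) ≈ 0.85689.
Taking the acute solution, ∠Y ≈ 58.97°.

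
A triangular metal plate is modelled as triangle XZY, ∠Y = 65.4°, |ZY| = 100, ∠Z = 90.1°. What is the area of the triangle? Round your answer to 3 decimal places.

area ≈ 10962.739

The third angle is ∠X = 180° − ∠Z − ∠Y = 24.50°.
Law of sines: |YX| = |ZY|·sin Z/sin X ≈ 241.14.
Law of sines: |XZ| = |ZY|·sin Y/sin X ≈ 219.26.
Area = ½·|ZY|·|YX|·sin Y ≈ 10963.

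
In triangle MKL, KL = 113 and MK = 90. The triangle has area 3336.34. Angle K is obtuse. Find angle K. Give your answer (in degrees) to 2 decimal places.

From area = ½·MK·KL·sin K, we get sin K = 2·area/(MK·KL) ≈ 0.65611.
Taking the obtuse solution, ∠K ≈ 139.00°.

139.00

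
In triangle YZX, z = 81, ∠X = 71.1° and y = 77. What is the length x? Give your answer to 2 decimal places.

By the law of cosines, x² = y² + z² − 2·y·z·cos X = 8449.5, so x ≈ 91.921.

91.92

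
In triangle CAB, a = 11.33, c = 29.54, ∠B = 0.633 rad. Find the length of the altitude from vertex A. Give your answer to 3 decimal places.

By the law of cosines, b² = c² + a² − 2·c·a·cos B = 461.29, so b ≈ 21.478.
Area = ½·c·a·sin B ≈ 98.995.
The altitude from A has length 2·area/a ≈ 17.475.

h_A ≈ 17.475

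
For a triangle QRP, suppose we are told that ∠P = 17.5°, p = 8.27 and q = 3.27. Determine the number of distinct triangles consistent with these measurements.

1

q·sin P = 3.27·sin(17.5°) ≈ 0.9833.
Since p ≥ q, exactly one triangle exists.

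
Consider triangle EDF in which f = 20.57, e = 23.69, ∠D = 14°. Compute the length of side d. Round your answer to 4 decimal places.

By the law of cosines, d² = f² + e² − 2·f·e·cos D = 38.684, so d ≈ 6.2197.

6.2197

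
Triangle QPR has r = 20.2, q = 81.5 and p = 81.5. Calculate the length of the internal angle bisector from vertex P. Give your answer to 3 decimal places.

By the law of cosines, cos P = (r² + q² − p²) / (2·r·q) ≈ 0.12393, so ∠P ≈ 82.88°.
The bisector from P has length 2·r·q·cos(∠P/2)/(r+q) ≈ 24.27.

t_P ≈ 24.270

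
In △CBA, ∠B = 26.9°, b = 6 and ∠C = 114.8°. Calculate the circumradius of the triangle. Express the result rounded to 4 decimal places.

The third angle is ∠A = 180° − ∠C − ∠B = 38.30°.
Law of sines: c = b·sin C/sin B ≈ 12.039.
Law of sines: a = b·sin A/sin B ≈ 8.2193.
Circumradius = b/(2 sin B) ≈ 6.6308.

R ≈ 6.6308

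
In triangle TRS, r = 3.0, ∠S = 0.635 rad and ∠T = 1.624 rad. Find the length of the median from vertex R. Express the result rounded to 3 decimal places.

The third angle is ∠R = π − ∠S − ∠T = 0.883 rad.
Law of sines: t = r·sin T/sin R ≈ 3.8786.
Law of sines: s = r·sin S/sin R ≈ 2.3039.
Median from R: ½√(2·s² + 2·t² − r²) ≈ 2.8153.

2.815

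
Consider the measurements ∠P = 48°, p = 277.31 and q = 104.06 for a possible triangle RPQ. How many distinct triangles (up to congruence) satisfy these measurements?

q·sin P = 104.06·sin(48°) ≈ 77.33.
Since p ≥ q, exactly one triangle exists.

1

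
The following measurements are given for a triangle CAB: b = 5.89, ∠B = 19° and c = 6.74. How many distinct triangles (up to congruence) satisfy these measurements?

2

c·sin B = 6.74·sin(19°) ≈ 2.194.
Since c sin B < b < c (2.194 < 5.89 < 6.74), two triangles exist.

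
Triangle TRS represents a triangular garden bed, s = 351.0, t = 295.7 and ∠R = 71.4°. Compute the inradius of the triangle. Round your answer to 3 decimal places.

By the law of cosines, r² = s² + t² − 2·s·t·cos R = 1.4443e+05, so r ≈ 380.04.
Area = ½·s·t·sin R ≈ 49185.
Semiperimeter p = (295.7+380.04+351)/2 = 513.37.
Inradius = area/p = 49185/513.37 ≈ 95.808.

95.808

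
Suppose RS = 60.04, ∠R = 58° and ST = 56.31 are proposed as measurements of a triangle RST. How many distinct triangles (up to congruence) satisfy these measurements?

2

RS·sin R = 60.04·sin(58°) ≈ 50.92.
Since RS sin R < ST < RS (50.92 < 56.31 < 60.04), two triangles exist.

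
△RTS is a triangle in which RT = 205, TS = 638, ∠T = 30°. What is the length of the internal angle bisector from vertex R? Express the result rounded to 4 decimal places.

t_R ≈ 103.7001

By the law of cosines, SR² = RT² + TS² − 2·RT·TS·cos T = 2.2253e+05, so SR ≈ 471.74.
Law of cosines again: cos R = (SR² + RT² − TS²)/(2·SR·RT) ≈ -0.73669, so ∠R ≈ 137.45°.
The bisector from R has length 2·SR·RT·cos(∠R/2)/(SR+RT) ≈ 103.7.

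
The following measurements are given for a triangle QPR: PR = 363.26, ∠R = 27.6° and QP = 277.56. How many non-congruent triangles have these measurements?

PR·sin R = 363.26·sin(27.6°) ≈ 168.3.
Since PR sin R < QP < PR (168.3 < 277.56 < 363.26), two triangles exist.

2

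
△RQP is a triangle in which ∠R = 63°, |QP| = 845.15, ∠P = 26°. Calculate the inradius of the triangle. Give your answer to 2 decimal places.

159.04

The third angle is ∠Q = 180° − ∠P − ∠R = 91.00°.
Law of sines: |PR| = |QP|·sin Q/sin R ≈ 948.39.
Law of sines: |RQ| = |QP|·sin P/sin R ≈ 415.81.
Area = ½·|QP|·|PR|·sin P ≈ 1.7568e+05.
Semiperimeter s = (845.15+948.39+415.81)/2 = 1104.7.
Inradius = area/s = 1.7568e+05/1104.7 ≈ 159.04.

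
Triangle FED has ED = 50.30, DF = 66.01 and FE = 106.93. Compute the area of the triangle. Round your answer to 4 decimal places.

Semiperimeter s = (50.3 + 66.01 + 106.93)/2 = 111.62.
Heron's formula: area = √(111.62·61.32·45.61·4.69) ≈ 1210.

area ≈ 1210.0088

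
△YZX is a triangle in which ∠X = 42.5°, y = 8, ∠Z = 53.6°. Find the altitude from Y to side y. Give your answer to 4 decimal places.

h_Y ≈ 4.3750

The third angle is ∠Y = 180° − ∠Z − ∠X = 83.90°.
Law of sines: z = y·sin Z/sin Y ≈ 6.4758.
Law of sines: x = y·sin X/sin Y ≈ 5.4355.
Area = ½·y·z·sin X ≈ 17.5.
The altitude from Y has length 2·area/y ≈ 4.375.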